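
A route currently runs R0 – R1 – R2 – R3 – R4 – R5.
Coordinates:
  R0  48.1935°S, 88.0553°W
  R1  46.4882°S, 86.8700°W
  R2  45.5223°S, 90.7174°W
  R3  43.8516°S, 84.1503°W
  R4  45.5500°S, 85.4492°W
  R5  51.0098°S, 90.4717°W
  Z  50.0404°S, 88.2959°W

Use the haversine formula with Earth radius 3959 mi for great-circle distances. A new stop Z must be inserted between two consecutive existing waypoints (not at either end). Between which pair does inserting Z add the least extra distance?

between R4 and R5

Added distance for inserting Z between each consecutive pair:
R0–R1: 251.9 mi
R1–R2: 389.5 mi
R2–R3: 459.3 mi
R3–R4: 673.6 mi
R4–R5: 11.8 mi
Smallest added distance is 11.8 mi, inserting between R4 and R5.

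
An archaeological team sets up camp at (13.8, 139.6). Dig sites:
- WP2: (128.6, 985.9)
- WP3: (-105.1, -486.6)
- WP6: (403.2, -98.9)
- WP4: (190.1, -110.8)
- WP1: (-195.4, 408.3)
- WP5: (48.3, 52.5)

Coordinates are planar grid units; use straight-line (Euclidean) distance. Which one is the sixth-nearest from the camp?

WP2

Distance to each, sorted:
WP5: 93.7
WP4: 306.2
WP1: 340.5
WP6: 456.6
WP3: 637.4
WP2: 854.1
The sixth-nearest is WP2 at 854.1.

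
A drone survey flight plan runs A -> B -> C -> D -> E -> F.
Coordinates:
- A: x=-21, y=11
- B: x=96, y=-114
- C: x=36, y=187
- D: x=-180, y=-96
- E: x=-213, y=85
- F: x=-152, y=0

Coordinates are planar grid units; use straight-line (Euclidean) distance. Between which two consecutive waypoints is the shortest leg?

E–F

Leg distances:
A→B: 171.2
B→C: 306.9
C→D: 356.0
D→E: 184.0
E→F: 104.6
The shortest leg is E–F at 104.6.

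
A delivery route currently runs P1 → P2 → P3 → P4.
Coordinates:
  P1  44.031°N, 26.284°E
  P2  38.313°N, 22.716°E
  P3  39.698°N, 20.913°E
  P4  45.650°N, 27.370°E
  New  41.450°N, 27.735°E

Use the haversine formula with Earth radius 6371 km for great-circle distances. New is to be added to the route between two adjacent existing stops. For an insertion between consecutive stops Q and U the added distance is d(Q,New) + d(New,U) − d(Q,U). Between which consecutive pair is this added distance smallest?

Added distance for inserting New between each consecutive pair:
P1–P2: 160.4 km
P2–P3: 941.1 km
P3–P4: 230.0 km
Smallest added distance is 160.4 km, inserting between P1 and P2.

between P1 and P2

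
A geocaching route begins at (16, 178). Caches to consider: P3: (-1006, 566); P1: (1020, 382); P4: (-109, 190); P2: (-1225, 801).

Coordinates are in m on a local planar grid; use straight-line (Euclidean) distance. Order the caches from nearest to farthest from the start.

Computing each straight-line distance from (16, 178):
P4 (-109, 190): 125.6 m
P1 (1020, 382): 1024.5 m
P3 (-1006, 566): 1093.2 m
P2 (-1225, 801): 1388.6 m

P4, P1, P3, P2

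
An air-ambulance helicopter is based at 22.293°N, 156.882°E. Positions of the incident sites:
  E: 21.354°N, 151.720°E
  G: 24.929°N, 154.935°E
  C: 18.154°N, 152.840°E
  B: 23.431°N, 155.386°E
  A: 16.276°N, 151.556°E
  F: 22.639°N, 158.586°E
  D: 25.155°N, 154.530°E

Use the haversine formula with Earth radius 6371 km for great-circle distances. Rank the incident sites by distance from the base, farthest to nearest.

A, C, E, D, G, B, F

Computing each great-circle distance from 22.293°N, 156.882°E:
A 16.276°N, 151.556°E: 871.6 km
C 18.154°N, 152.840°E: 624.2 km
E 21.354°N, 151.720°E: 543.0 km
D 25.155°N, 154.530°E: 398.2 km
G 24.929°N, 154.935°E: 353.9 km
B 23.431°N, 155.386°E: 198.8 km
F 22.639°N, 158.586°E: 179.3 km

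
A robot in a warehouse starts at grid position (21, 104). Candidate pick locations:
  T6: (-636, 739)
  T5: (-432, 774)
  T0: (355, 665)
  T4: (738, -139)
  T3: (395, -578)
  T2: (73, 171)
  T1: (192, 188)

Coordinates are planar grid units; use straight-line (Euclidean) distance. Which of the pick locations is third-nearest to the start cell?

Distances from the start cell ((21, 104)):
T2: 84.8
T1: 190.5
T0: 652.9
T4: 757.1
T3: 777.8
T5: 808.8
T6: 913.7
The third-nearest is T0 at 652.9.

T0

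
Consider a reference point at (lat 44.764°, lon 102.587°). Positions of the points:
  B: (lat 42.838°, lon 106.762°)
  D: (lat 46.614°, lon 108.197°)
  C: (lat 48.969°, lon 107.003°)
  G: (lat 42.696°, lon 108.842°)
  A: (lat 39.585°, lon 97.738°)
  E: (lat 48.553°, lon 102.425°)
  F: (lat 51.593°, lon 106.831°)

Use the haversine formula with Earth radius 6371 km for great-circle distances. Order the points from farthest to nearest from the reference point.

F, A, C, G, D, E, B

Computing each great-circle distance from (lat 44.764°, lon 102.587°):
F (lat 51.593°, lon 106.831°): 821.6 km
A (lat 39.585°, lon 97.738°): 700.6 km
C (lat 48.969°, lon 107.003°): 575.4 km
G (lat 42.696°, lon 108.842°): 552.5 km
D (lat 46.614°, lon 108.197°): 481.7 km
E (lat 48.553°, lon 102.425°): 421.5 km
B (lat 42.838°, lon 106.762°): 397.6 km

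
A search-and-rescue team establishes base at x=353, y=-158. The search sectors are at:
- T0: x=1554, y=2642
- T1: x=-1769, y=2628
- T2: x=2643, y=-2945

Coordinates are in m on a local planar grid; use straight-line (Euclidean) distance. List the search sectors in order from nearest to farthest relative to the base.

Computing each straight-line distance from x=353, y=-158:
T0 x=1554, y=2642: 3046.7 m
T1 x=-1769, y=2628: 3502.1 m
T2 x=2643, y=-2945: 3607.1 m

T0, T1, T2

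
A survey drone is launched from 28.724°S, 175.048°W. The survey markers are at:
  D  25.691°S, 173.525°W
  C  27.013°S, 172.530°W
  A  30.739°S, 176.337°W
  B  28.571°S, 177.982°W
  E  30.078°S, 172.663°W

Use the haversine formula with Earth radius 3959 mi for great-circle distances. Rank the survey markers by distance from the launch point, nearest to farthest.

Distances from the launch point:
A 30.739°S, 176.337°W: 159.3 mi
E 30.078°S, 172.663°W: 171.4 mi
B 28.571°S, 177.982°W: 178.2 mi
C 27.013°S, 172.530°W: 194.0 mi
D 25.691°S, 173.525°W: 229.5 mi

A, E, B, C, D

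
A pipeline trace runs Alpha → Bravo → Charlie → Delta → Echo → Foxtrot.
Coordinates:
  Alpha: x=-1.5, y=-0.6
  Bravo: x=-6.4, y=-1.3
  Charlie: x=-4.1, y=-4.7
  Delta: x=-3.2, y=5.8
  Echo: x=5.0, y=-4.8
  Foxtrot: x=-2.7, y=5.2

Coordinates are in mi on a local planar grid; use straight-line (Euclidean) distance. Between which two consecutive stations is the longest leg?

Delta–Echo

Leg distances:
Alpha→Bravo: 4.9 mi
Bravo→Charlie: 4.1 mi
Charlie→Delta: 10.5 mi
Delta→Echo: 13.4 mi
Echo→Foxtrot: 12.6 mi
The longest leg is Delta–Echo at 13.4 mi.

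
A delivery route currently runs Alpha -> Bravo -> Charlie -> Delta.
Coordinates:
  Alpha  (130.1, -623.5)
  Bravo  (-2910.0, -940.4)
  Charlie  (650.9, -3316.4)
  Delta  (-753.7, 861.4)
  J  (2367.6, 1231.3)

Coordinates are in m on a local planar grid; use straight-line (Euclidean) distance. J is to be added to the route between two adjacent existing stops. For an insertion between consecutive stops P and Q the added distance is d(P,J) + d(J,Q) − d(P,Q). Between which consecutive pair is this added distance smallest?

between Charlie and Delta

Added distance for inserting J between each consecutive pair:
Alpha–Bravo: 5556.7 m
Bravo–Charlie: 6287.1 m
Charlie–Delta: 3596.5 m
Smallest added distance is 3596.5 m, inserting between Charlie and Delta.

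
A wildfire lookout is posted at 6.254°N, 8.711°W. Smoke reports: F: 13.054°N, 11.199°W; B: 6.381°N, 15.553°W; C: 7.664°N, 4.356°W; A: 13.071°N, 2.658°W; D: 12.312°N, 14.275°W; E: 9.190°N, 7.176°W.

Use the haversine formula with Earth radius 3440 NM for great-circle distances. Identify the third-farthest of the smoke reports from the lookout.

Distances from the lookout (6.254°N, 8.711°W):
A: 543.8 NM
D: 490.8 NM
F: 434.0 NM
B: 408.4 NM
C: 273.0 NM
E: 198.5 NM
The third-farthest is F at 434.0 NM.

F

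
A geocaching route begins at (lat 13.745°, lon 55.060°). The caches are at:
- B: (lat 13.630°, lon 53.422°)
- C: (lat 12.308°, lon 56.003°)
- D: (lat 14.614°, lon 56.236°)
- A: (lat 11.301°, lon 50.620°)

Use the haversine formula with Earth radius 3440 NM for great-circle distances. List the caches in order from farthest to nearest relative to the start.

Distances from the start:
A (lat 11.301°, lon 50.620°): 298.7 NM
C (lat 12.308°, lon 56.003°): 102.4 NM
B (lat 13.630°, lon 53.422°): 95.8 NM
D (lat 14.614°, lon 56.236°): 86.1 NM

A, C, B, D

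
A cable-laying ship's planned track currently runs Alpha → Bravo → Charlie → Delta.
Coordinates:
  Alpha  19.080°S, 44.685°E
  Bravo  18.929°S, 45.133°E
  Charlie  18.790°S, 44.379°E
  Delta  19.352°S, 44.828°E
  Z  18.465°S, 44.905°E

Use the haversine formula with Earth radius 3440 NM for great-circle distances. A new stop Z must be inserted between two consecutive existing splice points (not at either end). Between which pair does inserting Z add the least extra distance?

Added distance for inserting Z between each consecutive pair:
Alpha–Bravo: 42.7 NM
Bravo–Charlie: 22.8 NM
Charlie–Delta: 46.9 NM
Smallest added distance is 22.8 NM, inserting between Bravo and Charlie.

between Bravo and Charlie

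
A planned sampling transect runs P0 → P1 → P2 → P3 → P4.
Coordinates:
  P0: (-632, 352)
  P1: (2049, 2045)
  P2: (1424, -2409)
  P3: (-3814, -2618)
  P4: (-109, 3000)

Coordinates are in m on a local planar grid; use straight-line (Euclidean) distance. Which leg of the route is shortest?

P0–P1

Leg distances:
P0→P1: 3170.8 m
P1→P2: 4497.6 m
P2→P3: 5242.2 m
P3→P4: 6729.7 m
The shortest leg is P0–P1 at 3170.8 m.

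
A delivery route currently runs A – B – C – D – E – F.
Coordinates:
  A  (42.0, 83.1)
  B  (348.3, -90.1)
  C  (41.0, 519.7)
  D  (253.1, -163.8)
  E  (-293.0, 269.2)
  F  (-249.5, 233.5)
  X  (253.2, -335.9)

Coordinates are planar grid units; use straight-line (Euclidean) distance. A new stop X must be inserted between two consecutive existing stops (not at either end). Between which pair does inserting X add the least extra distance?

Added distance for inserting X between each consecutive pair:
A–B: 380.9
B–C: 462.2
C–D: 338.0
D–E: 290.3
E–F: 1518.4
Smallest added distance is 290.3, inserting between D and E.

between D and E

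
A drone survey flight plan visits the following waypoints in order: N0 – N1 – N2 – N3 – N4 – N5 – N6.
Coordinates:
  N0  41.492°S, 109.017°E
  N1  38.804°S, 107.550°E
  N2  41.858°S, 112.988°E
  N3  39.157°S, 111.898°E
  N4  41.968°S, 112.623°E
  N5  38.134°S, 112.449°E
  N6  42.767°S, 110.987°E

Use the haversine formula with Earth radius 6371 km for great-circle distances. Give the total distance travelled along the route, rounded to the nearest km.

Leg distances:
N0→N1: 323.8 km  (cumulative 323.8 km)
N1→N2: 572.3 km  (cumulative 896.2 km)
N2→N3: 314.1 km  (cumulative 1210.3 km)
N3→N4: 318.5 km  (cumulative 1528.8 km)
N4→N5: 426.6 km  (cumulative 1955.4 km)
N5→N6: 529.8 km  (cumulative 2485.2 km)
Total route length ≈ 2485 km.

2485 km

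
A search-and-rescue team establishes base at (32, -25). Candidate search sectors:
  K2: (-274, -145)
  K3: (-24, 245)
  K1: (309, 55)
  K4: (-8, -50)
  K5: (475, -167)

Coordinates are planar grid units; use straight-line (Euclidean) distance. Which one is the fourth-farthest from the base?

Distances from the base ((32, -25)):
K5: 465.2
K2: 328.7
K1: 288.3
K3: 275.7
K4: 47.2
The fourth-farthest is K3 at 275.7.

K3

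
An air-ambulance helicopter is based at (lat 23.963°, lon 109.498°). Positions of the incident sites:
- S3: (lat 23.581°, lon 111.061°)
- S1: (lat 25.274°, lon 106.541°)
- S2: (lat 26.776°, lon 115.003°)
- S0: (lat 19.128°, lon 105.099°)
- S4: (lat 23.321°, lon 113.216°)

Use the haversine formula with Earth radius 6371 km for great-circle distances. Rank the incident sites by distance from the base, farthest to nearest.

Computing each great-circle distance from (lat 23.963°, lon 109.498°):
S0 (lat 19.128°, lon 105.099°): 704.2 km
S2 (lat 26.776°, lon 115.003°): 635.3 km
S4 (lat 23.321°, lon 113.216°): 385.4 km
S1 (lat 25.274°, lon 106.541°): 332.6 km
S3 (lat 23.581°, lon 111.061°): 164.6 km

S0, S2, S4, S1, S3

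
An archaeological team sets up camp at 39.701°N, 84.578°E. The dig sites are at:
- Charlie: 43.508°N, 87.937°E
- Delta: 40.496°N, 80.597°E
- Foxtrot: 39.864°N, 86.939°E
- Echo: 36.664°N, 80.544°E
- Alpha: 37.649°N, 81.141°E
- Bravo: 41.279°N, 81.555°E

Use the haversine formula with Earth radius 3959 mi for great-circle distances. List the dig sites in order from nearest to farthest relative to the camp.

Distances from the camp:
Foxtrot 39.864°N, 86.939°E: 125.9 mi
Bravo 41.279°N, 81.555°E: 192.7 mi
Delta 40.496°N, 80.597°E: 217.4 mi
Alpha 37.649°N, 81.141°E: 233.4 mi
Echo 36.664°N, 80.544°E: 303.3 mi
Charlie 43.508°N, 87.937°E: 315.1 mi

Foxtrot, Bravo, Delta, Alpha, Echo, Charlie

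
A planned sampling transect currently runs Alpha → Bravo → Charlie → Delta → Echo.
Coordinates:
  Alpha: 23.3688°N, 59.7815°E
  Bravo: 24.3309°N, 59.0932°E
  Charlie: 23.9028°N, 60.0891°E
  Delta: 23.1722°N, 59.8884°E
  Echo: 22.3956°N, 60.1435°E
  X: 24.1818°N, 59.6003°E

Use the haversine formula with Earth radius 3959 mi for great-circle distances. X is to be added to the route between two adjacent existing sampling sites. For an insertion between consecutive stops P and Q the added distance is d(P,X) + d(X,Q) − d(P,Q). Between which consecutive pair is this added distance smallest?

between Bravo and Charlie

Added distance for inserting X between each consecutive pair:
Alpha–Bravo: 11.5 mi
Bravo–Charlie: 0.5 mi
Charlie–Delta: 56.4 mi
Delta–Echo: 144.2 mi
Smallest added distance is 0.5 mi, inserting between Bravo and Charlie.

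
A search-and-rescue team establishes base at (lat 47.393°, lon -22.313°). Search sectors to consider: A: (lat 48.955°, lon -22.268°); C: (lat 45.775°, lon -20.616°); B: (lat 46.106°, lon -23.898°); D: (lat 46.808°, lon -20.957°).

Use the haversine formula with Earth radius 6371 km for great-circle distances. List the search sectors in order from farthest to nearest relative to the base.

C, B, A, D

Computing each great-circle distance from (lat 47.393°, lon -22.313°):
C (lat 45.775°, lon -20.616°): 221.8 km
B (lat 46.106°, lon -23.898°): 187.2 km
A (lat 48.955°, lon -22.268°): 173.7 km
D (lat 46.808°, lon -20.957°): 121.5 km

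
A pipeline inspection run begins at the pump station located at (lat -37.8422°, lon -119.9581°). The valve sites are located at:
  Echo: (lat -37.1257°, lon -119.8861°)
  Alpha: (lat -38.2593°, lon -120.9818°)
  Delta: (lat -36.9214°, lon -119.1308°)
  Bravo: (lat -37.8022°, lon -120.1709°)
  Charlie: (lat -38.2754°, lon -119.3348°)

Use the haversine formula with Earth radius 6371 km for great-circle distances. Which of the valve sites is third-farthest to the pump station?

Distance to each, sorted:
Delta: 125.8 km
Alpha: 100.9 km
Echo: 79.9 km
Charlie: 72.8 km
Bravo: 19.2 km
The third-farthest is Echo at 79.9 km.

Echo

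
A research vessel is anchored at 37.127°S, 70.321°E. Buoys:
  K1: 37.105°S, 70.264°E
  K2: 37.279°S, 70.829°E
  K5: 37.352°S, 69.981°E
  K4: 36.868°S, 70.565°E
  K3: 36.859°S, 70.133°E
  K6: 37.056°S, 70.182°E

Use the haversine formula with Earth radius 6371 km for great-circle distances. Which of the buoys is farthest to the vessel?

Distance to each, sorted:
K2: 48.1 km
K5: 39.1 km
K4: 36.0 km
K3: 34.2 km
K6: 14.6 km
K1: 5.6 km
The farthest is K2 at 48.1 km.

K2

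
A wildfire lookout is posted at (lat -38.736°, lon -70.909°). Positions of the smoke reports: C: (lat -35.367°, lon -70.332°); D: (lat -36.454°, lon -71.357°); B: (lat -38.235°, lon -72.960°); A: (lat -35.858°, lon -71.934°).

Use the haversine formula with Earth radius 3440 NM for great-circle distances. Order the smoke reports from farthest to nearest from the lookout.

C, A, D, B

Distance from the lookout at (lat -38.736°, lon -70.909°) to each:
C (lat -35.367°, lon -70.332°): 204.2 NM
A (lat -35.858°, lon -71.934°): 179.6 NM
D (lat -36.454°, lon -71.357°): 138.7 NM
B (lat -38.235°, lon -72.960°): 101.0 NM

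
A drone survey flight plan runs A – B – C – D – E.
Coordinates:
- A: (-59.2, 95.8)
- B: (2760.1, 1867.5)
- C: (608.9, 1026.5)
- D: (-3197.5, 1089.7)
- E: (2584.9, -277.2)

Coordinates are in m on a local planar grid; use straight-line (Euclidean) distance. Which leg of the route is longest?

Leg distances:
A→B: 3329.8 m
B→C: 2309.7 m
C→D: 3806.9 m
D→E: 5941.8 m
The longest leg is D–E at 5941.8 m.

D–E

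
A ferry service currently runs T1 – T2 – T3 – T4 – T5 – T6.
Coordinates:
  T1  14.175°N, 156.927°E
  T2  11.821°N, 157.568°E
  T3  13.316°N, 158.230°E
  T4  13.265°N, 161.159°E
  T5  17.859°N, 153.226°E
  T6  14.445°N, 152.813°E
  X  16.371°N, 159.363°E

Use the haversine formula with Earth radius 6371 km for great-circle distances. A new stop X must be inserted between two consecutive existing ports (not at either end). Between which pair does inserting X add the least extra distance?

Added distance for inserting X between each consecutive pair:
T1–T2: 628.5 km
T2–T3: 721.5 km
T3–T4: 439.5 km
T4–T5: 77.2 km
T5–T6: 1024.6 km
Smallest added distance is 77.2 km, inserting between T4 and T5.

between T4 and T5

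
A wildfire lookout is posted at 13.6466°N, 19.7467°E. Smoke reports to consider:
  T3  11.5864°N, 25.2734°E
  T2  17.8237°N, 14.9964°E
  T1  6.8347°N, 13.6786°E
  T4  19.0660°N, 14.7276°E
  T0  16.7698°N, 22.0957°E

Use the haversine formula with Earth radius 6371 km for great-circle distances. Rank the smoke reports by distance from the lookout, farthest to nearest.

T1, T4, T2, T3, T0

Distances from the lookout:
T1 6.8347°N, 13.6786°E: 1007.0 km
T4 19.0660°N, 14.7276°E: 806.0 km
T2 17.8237°N, 14.9964°E: 688.5 km
T3 11.5864°N, 25.2734°E: 641.9 km
T0 16.7698°N, 22.0957°E: 429.1 km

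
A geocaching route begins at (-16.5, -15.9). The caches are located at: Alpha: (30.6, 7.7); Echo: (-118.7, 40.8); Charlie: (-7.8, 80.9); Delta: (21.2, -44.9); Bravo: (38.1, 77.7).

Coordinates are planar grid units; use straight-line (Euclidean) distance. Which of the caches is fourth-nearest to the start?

Bravo

Distance to each, sorted:
Delta: 47.6
Alpha: 52.7
Charlie: 97.2
Bravo: 108.4
Echo: 116.9
The fourth-nearest is Bravo at 108.4.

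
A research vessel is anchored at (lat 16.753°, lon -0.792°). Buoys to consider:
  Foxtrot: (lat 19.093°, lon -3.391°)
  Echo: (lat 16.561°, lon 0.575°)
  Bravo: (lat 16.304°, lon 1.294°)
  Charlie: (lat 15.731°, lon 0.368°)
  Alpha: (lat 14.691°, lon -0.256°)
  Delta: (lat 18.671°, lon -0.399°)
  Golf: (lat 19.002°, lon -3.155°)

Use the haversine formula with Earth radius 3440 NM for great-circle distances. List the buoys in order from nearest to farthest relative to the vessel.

Echo, Charlie, Delta, Bravo, Alpha, Golf, Foxtrot

Computing each great-circle distance from (lat 16.753°, lon -0.792°):
Echo (lat 16.561°, lon 0.575°): 79.5 NM
Charlie (lat 15.731°, lon 0.368°): 90.8 NM
Delta (lat 18.671°, lon -0.399°): 117.3 NM
Bravo (lat 16.304°, lon 1.294°): 123.1 NM
Alpha (lat 14.691°, lon -0.256°): 127.6 NM
Golf (lat 19.002°, lon -3.155°): 190.9 NM
Foxtrot (lat 19.093°, lon -3.391°): 204.4 NM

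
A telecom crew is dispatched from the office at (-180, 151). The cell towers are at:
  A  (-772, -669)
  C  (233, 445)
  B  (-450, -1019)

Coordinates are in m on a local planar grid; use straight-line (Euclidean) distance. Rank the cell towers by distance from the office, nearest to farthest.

C, A, B

Distances from the office:
C (233, 445): 507.0 m
A (-772, -669): 1011.4 m
B (-450, -1019): 1200.7 m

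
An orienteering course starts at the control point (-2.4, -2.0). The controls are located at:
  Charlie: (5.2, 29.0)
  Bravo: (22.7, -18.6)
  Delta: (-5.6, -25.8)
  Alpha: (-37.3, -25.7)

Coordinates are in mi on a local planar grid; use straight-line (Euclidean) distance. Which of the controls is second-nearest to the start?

Bravo

Distance to each, sorted:
Delta: 24.0 mi
Bravo: 30.1 mi
Charlie: 31.9 mi
Alpha: 42.2 mi
The second-nearest is Bravo at 30.1 mi.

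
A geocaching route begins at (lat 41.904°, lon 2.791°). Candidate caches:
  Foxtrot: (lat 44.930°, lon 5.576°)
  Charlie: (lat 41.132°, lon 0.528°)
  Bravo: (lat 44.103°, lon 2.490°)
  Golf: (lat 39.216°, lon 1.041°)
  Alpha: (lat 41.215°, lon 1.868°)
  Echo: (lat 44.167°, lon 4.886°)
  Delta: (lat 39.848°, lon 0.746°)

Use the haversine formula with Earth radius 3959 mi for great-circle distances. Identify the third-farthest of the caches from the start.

Distance to each, sorted:
Foxtrot: 251.5 mi
Golf: 207.2 mi
Echo: 188.8 mi
Delta: 177.7 mi
Bravo: 152.7 mi
Charlie: 128.7 mi
Alpha: 67.4 mi
The third-farthest is Echo at 188.8 mi.

Echo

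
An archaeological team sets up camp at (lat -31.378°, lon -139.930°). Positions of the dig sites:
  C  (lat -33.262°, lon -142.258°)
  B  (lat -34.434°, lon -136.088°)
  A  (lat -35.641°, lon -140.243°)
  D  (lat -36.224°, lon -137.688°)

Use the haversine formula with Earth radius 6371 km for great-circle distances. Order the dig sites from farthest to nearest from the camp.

D, B, A, C

Computing each great-circle distance from (lat -31.378°, lon -139.930°):
D (lat -36.224°, lon -137.688°): 577.2 km
B (lat -34.434°, lon -136.088°): 494.0 km
A (lat -35.641°, lon -140.243°): 474.9 km
C (lat -33.262°, lon -142.258°): 302.9 km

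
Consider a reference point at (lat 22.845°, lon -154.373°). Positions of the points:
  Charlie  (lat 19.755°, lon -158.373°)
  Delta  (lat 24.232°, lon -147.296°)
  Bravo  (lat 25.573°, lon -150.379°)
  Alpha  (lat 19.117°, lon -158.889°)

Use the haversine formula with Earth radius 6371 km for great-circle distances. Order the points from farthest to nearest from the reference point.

Computing each great-circle distance from (lat 22.845°, lon -154.373°):
Delta (lat 24.232°, lon -147.296°): 737.7 km
Alpha (lat 19.117°, lon -158.889°): 625.7 km
Charlie (lat 19.755°, lon -158.373°): 538.2 km
Bravo (lat 25.573°, lon -150.379°): 506.0 km

Delta, Alpha, Charlie, Bravo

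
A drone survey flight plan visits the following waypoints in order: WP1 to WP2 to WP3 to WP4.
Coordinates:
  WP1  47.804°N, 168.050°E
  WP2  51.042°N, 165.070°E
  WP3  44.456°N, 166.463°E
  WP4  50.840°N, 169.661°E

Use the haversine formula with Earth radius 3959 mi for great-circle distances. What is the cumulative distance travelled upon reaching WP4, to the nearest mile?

1186 mi

Leg distances:
WP1→WP2: 260.7 mi  (cumulative 260.7 mi)
WP2→WP3: 459.6 mi  (cumulative 720.3 mi)
WP3→WP4: 465.4 mi  (cumulative 1185.8 mi)
Cumulative distance at WP4 ≈ 1186 mi.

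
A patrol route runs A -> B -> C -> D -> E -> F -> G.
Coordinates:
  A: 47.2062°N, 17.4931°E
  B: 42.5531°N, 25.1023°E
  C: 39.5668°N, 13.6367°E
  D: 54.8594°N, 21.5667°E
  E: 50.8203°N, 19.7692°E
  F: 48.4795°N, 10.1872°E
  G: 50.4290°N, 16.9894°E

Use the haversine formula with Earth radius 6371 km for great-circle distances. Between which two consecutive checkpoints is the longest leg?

Leg distances:
A→B: 791.3 km
B→C: 1016.1 km
C→D: 1800.1 km
D→E: 465.0 km
E→F: 736.6 km
F→G: 537.1 km
The longest leg is C–D at 1800.1 km.

C–D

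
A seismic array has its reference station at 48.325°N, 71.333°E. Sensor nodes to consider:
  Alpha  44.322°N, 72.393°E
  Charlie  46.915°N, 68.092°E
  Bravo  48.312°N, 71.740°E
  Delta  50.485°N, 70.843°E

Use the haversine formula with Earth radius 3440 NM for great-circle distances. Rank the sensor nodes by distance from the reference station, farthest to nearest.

Alpha, Charlie, Delta, Bravo

Distance from the reference station at 48.325°N, 71.333°E to each:
Alpha 44.322°N, 72.393°E: 244.3 NM
Charlie 46.915°N, 68.092°E: 156.1 NM
Delta 50.485°N, 70.843°E: 131.1 NM
Bravo 48.312°N, 71.740°E: 16.3 NM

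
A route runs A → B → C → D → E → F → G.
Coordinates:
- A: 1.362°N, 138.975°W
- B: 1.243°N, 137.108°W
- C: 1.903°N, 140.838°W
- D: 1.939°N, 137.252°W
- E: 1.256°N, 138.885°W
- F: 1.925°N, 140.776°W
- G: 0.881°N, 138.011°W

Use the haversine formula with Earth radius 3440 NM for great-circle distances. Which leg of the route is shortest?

Leg distances:
A→B: 112.3 NM
B→C: 227.3 NM
C→D: 215.2 NM
D→E: 106.2 NM
E→F: 120.4 NM
F→G: 177.4 NM
The shortest leg is D–E at 106.2 NM.

D–E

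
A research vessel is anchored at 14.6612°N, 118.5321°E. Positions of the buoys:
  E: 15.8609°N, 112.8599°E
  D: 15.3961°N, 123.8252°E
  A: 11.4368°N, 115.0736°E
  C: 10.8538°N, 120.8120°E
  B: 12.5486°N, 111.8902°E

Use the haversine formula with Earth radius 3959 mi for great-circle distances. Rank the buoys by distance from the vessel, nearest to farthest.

Distances from the vessel:
C 10.8538°N, 120.8120°E: 304.6 mi
A 11.4368°N, 115.0736°E: 322.2 mi
D 15.3961°N, 123.8252°E: 356.9 mi
E 15.8609°N, 112.8599°E: 387.1 mi
B 12.5486°N, 111.8902°E: 469.3 mi

C, A, D, E, B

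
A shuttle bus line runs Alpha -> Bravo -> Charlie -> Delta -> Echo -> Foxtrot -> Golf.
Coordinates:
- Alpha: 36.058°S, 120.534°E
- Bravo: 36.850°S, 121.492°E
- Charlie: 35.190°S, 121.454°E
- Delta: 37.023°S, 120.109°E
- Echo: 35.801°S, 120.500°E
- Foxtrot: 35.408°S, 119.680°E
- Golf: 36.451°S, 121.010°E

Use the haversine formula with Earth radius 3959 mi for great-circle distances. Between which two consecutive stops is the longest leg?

Charlie–Delta

Leg distances:
Alpha→Bravo: 76.4 mi
Bravo→Charlie: 114.7 mi
Charlie→Delta: 147.2 mi
Delta→Echo: 87.2 mi
Echo→Foxtrot: 53.5 mi
Foxtrot→Golf: 103.6 mi
The longest leg is Charlie–Delta at 147.2 mi.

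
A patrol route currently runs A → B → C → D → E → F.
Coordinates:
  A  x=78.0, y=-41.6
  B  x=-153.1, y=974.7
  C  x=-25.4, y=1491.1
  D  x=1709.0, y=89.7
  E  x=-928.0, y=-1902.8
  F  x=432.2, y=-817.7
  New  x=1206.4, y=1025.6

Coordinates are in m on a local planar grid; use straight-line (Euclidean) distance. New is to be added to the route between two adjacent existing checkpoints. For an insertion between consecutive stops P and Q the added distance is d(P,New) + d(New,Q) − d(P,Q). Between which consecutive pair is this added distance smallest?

Added distance for inserting New between each consecutive pair:
A–B: 1871.3 m
B–C: 2145.3 m
C–D: 149.3 m
D–E: 1380.9 m
E–F: 3883.0 m
Smallest added distance is 149.3 m, inserting between C and D.

between C and D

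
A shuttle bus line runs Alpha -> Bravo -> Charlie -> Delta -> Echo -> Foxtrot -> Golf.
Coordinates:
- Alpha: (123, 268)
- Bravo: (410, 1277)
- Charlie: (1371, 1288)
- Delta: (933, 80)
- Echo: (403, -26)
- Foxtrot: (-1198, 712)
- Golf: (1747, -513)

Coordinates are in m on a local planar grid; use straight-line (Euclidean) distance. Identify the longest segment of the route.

Foxtrot–Golf

Leg distances:
Alpha→Bravo: 1049.0 m
Bravo→Charlie: 961.1 m
Charlie→Delta: 1285.0 m
Delta→Echo: 540.5 m
Echo→Foxtrot: 1762.9 m
Foxtrot→Golf: 3189.6 m
The longest leg is Foxtrot–Golf at 3189.6 m.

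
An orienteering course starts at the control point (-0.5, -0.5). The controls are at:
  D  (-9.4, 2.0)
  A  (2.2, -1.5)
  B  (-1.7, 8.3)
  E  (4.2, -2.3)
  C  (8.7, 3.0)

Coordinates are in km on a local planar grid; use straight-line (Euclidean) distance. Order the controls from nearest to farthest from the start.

Distances from the start:
A (2.2, -1.5): 2.9 km
E (4.2, -2.3): 5.0 km
B (-1.7, 8.3): 8.9 km
D (-9.4, 2.0): 9.2 km
C (8.7, 3.0): 9.8 km

A, E, B, D, C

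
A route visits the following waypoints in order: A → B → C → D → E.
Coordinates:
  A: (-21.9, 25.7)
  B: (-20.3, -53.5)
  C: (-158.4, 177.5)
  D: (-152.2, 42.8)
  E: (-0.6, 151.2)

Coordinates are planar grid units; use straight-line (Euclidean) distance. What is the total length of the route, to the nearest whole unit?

Leg distances:
A→B: 79.2  (cumulative 79.2)
B→C: 269.1  (cumulative 348.3)
C→D: 134.8  (cumulative 483.2)
D→E: 186.4  (cumulative 669.6)
Total route length ≈ 670.

670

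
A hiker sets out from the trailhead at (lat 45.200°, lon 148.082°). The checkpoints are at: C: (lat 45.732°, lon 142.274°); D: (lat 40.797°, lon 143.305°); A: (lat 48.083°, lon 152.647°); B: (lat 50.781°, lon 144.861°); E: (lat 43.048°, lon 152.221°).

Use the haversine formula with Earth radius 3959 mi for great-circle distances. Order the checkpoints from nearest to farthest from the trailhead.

Computing each great-circle distance from (lat 45.200°, lon 148.082°):
E (lat 43.048°, lon 152.221°): 253.4 mi
C (lat 45.732°, lon 142.274°): 283.8 mi
A (lat 48.083°, lon 152.647°): 294.2 mi
D (lat 40.797°, lon 143.305°): 388.2 mi
B (lat 50.781°, lon 144.861°): 413.3 mi

E, C, A, D, B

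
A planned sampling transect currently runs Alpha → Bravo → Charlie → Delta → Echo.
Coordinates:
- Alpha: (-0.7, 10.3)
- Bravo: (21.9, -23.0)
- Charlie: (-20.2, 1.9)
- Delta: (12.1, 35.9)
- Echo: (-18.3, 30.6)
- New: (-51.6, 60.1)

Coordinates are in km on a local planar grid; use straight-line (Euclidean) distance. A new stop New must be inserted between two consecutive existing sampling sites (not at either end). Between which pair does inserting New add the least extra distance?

Added distance for inserting New between each consecutive pair:
Alpha–Bravo: 141.9 km
Bravo–Charlie: 128.2 km
Charlie–Delta: 87.4 km
Delta–Echo: 81.8 km
Smallest added distance is 81.8 km, inserting between Delta and Echo.

between Delta and Echo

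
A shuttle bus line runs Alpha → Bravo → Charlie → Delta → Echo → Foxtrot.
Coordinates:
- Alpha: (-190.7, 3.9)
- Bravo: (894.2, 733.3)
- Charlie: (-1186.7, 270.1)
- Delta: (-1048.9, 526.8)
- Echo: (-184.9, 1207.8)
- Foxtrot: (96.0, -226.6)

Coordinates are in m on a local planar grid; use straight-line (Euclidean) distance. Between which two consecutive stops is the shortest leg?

Charlie–Delta

Leg distances:
Alpha→Bravo: 1307.3 m
Bravo→Charlie: 2131.8 m
Charlie→Delta: 291.3 m
Delta→Echo: 1100.1 m
Echo→Foxtrot: 1461.6 m
The shortest leg is Charlie–Delta at 291.3 m.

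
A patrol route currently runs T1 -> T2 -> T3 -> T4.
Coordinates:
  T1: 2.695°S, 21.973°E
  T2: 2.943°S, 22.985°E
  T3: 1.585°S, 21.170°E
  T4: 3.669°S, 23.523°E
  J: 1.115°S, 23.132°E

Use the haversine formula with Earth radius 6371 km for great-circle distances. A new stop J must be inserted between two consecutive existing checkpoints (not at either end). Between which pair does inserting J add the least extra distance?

between T3 and T4

Added distance for inserting J between each consecutive pair:
T1–T2: 306.0 km
T2–T3: 176.3 km
T3–T4: 162.3 km
Smallest added distance is 162.3 km, inserting between T3 and T4.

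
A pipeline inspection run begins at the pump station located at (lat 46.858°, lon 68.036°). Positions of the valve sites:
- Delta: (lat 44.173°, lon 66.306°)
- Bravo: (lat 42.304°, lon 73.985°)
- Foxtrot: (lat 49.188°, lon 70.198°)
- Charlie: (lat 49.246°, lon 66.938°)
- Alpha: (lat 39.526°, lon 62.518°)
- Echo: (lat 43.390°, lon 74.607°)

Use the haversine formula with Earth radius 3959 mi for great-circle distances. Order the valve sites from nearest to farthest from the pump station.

Charlie, Foxtrot, Delta, Echo, Bravo, Alpha

Distance from the pump station at (lat 46.858°, lon 68.036°) to each:
Charlie (lat 49.246°, lon 66.938°): 172.6 mi
Foxtrot (lat 49.188°, lon 70.198°): 189.5 mi
Delta (lat 44.173°, lon 66.306°): 203.5 mi
Echo (lat 43.390°, lon 74.607°): 399.8 mi
Bravo (lat 42.304°, lon 73.985°): 429.6 mi
Alpha (lat 39.526°, lon 62.518°): 577.5 mi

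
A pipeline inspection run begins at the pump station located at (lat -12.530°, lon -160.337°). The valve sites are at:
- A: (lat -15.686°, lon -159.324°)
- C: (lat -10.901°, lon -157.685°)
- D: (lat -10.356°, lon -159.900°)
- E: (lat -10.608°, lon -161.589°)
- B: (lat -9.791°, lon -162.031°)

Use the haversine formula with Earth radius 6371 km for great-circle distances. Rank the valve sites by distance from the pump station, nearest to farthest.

D, E, C, B, A

Distances from the pump station:
D (lat -10.356°, lon -159.900°): 246.4 km
E (lat -10.608°, lon -161.589°): 253.5 km
C (lat -10.901°, lon -157.685°): 340.8 km
B (lat -9.791°, lon -162.031°): 356.2 km
A (lat -15.686°, lon -159.324°): 367.5 km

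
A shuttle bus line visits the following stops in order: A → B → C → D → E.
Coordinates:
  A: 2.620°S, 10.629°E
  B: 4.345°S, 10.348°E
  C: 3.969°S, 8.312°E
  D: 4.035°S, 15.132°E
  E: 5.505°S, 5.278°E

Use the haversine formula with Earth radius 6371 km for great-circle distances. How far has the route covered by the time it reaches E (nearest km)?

Leg distances:
A→B: 194.3 km  (cumulative 194.3 km)
B→C: 229.6 km  (cumulative 424.0 km)
C→D: 756.5 km  (cumulative 1180.5 km)
D→E: 1104.0 km  (cumulative 2284.5 km)
Cumulative distance at E ≈ 2285 km.

2285 km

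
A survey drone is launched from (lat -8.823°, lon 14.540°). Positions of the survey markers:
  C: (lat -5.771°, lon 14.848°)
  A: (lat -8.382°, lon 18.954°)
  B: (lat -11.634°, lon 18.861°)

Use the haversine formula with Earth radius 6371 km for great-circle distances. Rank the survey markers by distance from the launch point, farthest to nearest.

Distances from the launch point:
B (lat -11.634°, lon 18.861°): 566.8 km
A (lat -8.382°, lon 18.954°): 487.8 km
C (lat -5.771°, lon 14.848°): 341.1 km

B, A, C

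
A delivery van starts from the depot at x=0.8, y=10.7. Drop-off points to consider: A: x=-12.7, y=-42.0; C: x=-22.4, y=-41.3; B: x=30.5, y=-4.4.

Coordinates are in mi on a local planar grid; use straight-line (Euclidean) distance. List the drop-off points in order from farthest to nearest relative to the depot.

Distances from the depot:
C x=-22.4, y=-41.3: 56.9 mi
A x=-12.7, y=-42.0: 54.4 mi
B x=30.5, y=-4.4: 33.3 mi

C, A, B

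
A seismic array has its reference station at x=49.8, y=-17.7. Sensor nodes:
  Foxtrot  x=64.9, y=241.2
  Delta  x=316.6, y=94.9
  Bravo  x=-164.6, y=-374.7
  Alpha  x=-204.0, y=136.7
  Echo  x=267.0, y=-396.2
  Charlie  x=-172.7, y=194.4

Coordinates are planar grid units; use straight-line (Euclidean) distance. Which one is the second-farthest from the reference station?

Bravo

Distances from the reference station (x=49.8, y=-17.7):
Echo: 436.4
Bravo: 416.4
Charlie: 307.4
Alpha: 297.1
Delta: 289.6
Foxtrot: 259.3
The second-farthest is Bravo at 416.4.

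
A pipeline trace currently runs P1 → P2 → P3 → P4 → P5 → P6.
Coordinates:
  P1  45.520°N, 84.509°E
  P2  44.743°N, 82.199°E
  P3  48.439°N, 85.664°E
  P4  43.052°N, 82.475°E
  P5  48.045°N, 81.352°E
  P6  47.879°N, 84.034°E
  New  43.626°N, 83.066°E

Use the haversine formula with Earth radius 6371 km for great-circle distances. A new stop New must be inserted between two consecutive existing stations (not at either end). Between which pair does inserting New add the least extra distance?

Added distance for inserting New between each consecutive pair:
P1–P2: 181.0 km
P2–P3: 224.8 km
P3–P4: 3.2 km
P4–P5: 26.7 km
P5–P6: 787.2 km
Smallest added distance is 3.2 km, inserting between P3 and P4.

between P3 and P4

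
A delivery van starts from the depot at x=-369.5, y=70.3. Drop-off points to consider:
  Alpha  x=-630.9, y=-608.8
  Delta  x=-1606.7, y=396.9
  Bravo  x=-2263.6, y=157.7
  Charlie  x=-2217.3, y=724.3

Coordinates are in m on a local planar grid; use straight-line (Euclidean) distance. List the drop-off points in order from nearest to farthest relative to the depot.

Distance from the depot at x=-369.5, y=70.3 to each:
Alpha x=-630.9, y=-608.8: 727.7 m
Delta x=-1606.7, y=396.9: 1279.6 m
Bravo x=-2263.6, y=157.7: 1896.1 m
Charlie x=-2217.3, y=724.3: 1960.1 m

Alpha, Delta, Bravo, Charlie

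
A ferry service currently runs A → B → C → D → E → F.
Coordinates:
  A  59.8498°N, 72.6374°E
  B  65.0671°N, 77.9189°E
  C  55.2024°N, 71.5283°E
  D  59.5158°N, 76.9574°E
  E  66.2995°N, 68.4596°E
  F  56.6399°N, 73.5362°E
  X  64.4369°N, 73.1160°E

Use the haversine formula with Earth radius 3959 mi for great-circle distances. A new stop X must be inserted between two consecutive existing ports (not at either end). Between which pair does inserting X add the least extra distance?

between D and E

Added distance for inserting X between each consecutive pair:
A–B: 67.7 mi
B–C: 73.1 mi
C–D: 642.4 mi
D–E: 9.2 mi
E–F: 37.1 mi
Smallest added distance is 9.2 mi, inserting between D and E.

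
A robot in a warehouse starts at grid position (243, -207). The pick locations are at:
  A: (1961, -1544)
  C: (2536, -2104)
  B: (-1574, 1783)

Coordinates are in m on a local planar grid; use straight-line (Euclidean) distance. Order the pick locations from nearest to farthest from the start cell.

A, B, C

Computing each straight-line distance from (243, -207):
A (1961, -1544): 2176.9 m
B (-1574, 1783): 2694.7 m
C (2536, -2104): 2976.0 m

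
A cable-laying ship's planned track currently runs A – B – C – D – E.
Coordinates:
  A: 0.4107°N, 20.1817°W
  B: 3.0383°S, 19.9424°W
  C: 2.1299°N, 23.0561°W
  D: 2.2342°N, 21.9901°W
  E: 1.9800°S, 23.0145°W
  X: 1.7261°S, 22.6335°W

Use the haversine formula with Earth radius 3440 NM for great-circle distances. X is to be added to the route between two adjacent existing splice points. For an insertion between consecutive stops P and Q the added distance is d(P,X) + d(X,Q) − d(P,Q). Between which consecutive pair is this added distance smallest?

between D and E

Added distance for inserting X between each consecutive pair:
A–B: 167.3 NM
B–C: 50.3 NM
C–D: 409.5 NM
D–E: 8.0 NM
Smallest added distance is 8.0 NM, inserting between D and E.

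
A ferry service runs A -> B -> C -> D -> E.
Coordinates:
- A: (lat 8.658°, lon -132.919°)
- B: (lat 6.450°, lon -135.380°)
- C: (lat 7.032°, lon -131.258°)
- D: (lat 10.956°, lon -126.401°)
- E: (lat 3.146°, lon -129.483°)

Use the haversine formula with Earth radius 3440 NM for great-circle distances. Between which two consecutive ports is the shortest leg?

A–B

Leg distances:
A→B: 197.5 NM
B→C: 248.2 NM
C→D: 372.1 NM
D→E: 503.5 NM
The shortest leg is A–B at 197.5 NM.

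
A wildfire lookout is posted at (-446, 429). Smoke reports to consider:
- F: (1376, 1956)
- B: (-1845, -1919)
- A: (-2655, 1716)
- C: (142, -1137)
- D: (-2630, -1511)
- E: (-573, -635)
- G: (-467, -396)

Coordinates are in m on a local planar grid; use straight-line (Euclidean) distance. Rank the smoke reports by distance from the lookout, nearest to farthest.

G, E, C, F, A, B, D

Distances from the lookout:
G (-467, -396): 825.3 m
E (-573, -635): 1071.6 m
C (142, -1137): 1672.8 m
F (1376, 1956): 2377.3 m
A (-2655, 1716): 2556.6 m
B (-1845, -1919): 2733.2 m
D (-2630, -1511): 2921.2 m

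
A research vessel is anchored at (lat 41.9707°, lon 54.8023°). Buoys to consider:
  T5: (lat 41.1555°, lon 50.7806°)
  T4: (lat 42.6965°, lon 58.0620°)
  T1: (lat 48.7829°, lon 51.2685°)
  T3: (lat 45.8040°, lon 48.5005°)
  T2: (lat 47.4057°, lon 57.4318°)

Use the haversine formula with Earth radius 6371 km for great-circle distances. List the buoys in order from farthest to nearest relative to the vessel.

T1, T3, T2, T5, T4

Distances from the vessel:
T1 (lat 48.7829°, lon 51.2685°): 806.0 km
T3 (lat 45.8040°, lon 48.5005°): 660.5 km
T2 (lat 47.4057°, lon 57.4318°): 639.0 km
T5 (lat 41.1555°, lon 50.7806°): 346.6 km
T4 (lat 42.6965°, lon 58.0620°): 279.8 km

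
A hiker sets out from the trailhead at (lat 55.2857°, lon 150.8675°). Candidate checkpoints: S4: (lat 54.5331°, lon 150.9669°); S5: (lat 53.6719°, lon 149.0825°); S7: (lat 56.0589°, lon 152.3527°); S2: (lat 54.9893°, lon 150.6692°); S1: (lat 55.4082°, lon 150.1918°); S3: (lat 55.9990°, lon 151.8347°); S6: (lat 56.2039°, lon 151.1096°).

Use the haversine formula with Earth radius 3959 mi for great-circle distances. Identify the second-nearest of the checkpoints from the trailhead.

Distance to each, sorted:
S2: 21.9 mi
S1: 27.9 mi
S4: 52.2 mi
S3: 62.1 mi
S6: 64.1 mi
S7: 78.8 mi
S5: 132.5 mi
The second-nearest is S1 at 27.9 mi.

S1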